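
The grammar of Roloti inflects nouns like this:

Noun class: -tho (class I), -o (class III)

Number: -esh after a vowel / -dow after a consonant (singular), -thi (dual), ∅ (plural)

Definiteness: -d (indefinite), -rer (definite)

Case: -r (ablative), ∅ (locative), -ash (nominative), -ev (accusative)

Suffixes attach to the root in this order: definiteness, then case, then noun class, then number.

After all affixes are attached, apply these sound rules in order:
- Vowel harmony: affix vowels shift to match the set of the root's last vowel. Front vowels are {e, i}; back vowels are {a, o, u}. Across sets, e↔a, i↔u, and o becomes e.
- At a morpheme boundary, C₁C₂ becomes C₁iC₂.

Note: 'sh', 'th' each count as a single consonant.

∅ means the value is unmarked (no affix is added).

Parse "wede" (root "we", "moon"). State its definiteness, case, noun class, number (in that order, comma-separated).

indefinite, locative, class III, plural

Segment: we-d-o.
definiteness: -d → indefinite.
case: ∅ → locative.
noun class: -o → class III.
number: ∅ → plural.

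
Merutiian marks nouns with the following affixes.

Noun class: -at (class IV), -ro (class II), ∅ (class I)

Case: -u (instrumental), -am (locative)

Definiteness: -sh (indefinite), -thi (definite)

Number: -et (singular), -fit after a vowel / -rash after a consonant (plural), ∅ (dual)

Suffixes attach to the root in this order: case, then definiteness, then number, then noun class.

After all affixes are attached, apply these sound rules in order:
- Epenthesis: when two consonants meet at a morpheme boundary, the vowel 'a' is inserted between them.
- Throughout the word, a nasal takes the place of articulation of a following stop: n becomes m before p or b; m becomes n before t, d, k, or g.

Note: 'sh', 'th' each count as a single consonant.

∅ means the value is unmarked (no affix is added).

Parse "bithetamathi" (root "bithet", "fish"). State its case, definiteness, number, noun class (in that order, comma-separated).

Segment: bithet-am-thi.
case: -am → locative.
definiteness: -thi → definite.
number: ∅ → dual.
noun class: ∅ → class I.

locative, definite, dual, class I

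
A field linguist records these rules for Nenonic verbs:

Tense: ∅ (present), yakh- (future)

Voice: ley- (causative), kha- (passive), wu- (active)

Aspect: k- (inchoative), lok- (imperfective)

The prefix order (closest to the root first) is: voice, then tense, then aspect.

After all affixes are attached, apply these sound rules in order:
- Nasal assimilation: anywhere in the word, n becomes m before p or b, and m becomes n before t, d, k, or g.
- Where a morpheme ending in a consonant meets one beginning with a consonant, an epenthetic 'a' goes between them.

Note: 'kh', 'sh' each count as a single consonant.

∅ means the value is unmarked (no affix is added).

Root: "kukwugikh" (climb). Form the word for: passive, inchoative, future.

Attach voice passive kha- → khakukwugikh.
Attach tense future yakh- → yakhkhakukwugikh.
Attach aspect inchoative k- → kyakhkhakukwugikh.
Nasal assimilation: no change.
Apply epenthesis: kyakhkhakukwugikh → kayakhakhakukwugikh.

kayakhakhakukwugikh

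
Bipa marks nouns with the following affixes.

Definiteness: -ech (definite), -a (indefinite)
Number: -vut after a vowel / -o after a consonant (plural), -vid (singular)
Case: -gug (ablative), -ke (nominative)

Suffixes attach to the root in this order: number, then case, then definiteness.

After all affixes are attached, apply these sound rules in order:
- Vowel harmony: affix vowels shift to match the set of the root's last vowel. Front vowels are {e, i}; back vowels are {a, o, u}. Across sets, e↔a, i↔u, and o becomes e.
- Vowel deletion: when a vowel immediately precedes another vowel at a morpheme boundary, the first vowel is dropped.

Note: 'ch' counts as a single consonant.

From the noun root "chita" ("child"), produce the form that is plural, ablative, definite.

chitavutgugach

Attach number plural -vut (after vowel 'a') → chitavut.
Attach case ablative -gug → chitavutgug.
Attach definiteness definite -ech → chitavutgugech.
Apply vowel harmony: chitavutgugech → chitavutgugach.
Vowel deletion: no change.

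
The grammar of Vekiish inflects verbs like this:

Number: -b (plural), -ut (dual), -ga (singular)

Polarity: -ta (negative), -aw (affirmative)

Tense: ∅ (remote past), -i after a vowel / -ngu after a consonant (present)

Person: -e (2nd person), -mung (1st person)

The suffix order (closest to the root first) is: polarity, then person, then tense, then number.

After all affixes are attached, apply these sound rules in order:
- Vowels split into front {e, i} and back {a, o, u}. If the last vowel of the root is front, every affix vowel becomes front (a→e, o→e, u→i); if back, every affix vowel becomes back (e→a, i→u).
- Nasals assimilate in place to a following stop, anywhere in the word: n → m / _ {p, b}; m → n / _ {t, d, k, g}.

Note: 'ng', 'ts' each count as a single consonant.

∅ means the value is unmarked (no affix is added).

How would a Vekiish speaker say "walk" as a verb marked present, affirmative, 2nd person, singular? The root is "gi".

Attach polarity affirmative -aw → giaw.
Attach person 2nd person -e → giawe.
Attach tense present -i (after vowel 'e') → giawei.
Attach number singular -ga → giaweiga.
Apply vowel harmony: giaweiga → gieweige.
Nasal assimilation: no change.

gieweige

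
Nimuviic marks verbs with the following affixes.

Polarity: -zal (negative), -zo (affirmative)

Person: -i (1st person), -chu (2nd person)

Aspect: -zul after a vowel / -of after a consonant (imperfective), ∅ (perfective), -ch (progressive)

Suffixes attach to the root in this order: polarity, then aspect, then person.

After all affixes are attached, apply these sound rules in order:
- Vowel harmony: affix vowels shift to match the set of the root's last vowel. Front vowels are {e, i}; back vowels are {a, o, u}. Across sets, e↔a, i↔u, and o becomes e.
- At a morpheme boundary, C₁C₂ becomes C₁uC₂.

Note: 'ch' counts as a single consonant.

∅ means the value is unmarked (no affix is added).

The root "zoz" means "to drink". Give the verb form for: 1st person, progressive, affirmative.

zozuzochu

Attach polarity affirmative -zo → zozzo.
Attach aspect progressive -ch → zozzoch.
Attach person 1st person -i → zozzochi.
Apply vowel harmony: zozzochi → zozzochu.
Apply epenthesis: zozzochu → zozuzochu.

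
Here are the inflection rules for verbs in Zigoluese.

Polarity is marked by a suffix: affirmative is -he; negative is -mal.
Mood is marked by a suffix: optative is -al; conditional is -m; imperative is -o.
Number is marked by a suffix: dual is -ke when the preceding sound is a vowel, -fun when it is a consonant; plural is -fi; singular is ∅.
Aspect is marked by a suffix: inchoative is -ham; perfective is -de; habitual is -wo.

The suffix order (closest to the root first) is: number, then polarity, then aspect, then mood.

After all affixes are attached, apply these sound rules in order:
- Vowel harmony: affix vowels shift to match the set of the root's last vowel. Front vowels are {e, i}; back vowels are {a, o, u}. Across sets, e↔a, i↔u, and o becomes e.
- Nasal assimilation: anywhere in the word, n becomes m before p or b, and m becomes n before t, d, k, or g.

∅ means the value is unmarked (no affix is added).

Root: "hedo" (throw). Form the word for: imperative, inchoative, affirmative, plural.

Attach number plural -fi → hedofi.
Attach polarity affirmative -he → hedofihe.
Attach aspect inchoative -ham → hedofiheham.
Attach mood imperative -o → hedofihehamo.
Apply vowel harmony: hedofihehamo → hedofuhahamo.
Nasal assimilation: no change.

hedofuhahamo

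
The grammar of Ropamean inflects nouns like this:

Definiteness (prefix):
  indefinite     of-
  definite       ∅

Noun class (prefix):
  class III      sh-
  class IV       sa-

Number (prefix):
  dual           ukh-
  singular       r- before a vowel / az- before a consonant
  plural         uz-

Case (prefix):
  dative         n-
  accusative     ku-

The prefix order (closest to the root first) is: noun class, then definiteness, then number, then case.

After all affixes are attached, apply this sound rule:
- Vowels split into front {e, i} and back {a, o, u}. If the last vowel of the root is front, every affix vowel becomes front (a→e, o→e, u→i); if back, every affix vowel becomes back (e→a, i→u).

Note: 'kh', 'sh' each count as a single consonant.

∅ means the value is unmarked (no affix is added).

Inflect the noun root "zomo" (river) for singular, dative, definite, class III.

Attach noun class class III sh- → shzomo.
definiteness = definite: zero marking, form stays shzomo.
Attach number singular az- (before consonant 'sh') → azshzomo.
Attach case dative n- → nazshzomo.
Vowel harmony: no change.

nazshzomo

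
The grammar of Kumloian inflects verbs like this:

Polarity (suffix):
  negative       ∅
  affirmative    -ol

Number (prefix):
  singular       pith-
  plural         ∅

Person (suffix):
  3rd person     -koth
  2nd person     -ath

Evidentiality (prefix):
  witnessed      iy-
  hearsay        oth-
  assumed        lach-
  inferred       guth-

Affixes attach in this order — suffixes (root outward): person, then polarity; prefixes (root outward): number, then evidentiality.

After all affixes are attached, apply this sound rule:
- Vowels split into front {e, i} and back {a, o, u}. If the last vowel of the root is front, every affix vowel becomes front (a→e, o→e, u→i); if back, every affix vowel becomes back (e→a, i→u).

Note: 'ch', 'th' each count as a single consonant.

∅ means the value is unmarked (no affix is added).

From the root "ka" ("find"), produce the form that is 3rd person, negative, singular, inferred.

Attach person 3rd person -koth → kakoth.
Attach number singular pith- → pithkakoth.
Attach evidentiality inferred guth- → guthpithkakoth.
polarity = negative: zero marking, form stays guthpithkakoth.
Apply vowel harmony: guthpithkakoth → guthputhkakoth.

guthputhkakoth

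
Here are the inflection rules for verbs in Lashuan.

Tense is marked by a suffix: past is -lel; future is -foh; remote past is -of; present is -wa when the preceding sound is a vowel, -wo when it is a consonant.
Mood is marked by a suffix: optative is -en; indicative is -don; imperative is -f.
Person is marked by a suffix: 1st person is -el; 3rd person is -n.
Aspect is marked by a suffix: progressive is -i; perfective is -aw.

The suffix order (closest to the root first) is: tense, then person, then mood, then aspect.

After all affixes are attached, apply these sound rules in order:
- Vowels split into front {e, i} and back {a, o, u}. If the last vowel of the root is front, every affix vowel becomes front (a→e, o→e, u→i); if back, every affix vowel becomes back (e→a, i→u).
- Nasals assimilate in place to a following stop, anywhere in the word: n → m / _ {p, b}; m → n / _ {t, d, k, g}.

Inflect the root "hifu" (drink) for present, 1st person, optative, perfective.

Attach tense present -wa (after vowel 'u') → hifuwa.
Attach person 1st person -el → hifuwael.
Attach mood optative -en → hifuwaelen.
Attach aspect perfective -aw → hifuwaelenaw.
Apply vowel harmony: hifuwaelenaw → hifuwaalanaw.
Nasal assimilation: no change.

hifuwaalanaw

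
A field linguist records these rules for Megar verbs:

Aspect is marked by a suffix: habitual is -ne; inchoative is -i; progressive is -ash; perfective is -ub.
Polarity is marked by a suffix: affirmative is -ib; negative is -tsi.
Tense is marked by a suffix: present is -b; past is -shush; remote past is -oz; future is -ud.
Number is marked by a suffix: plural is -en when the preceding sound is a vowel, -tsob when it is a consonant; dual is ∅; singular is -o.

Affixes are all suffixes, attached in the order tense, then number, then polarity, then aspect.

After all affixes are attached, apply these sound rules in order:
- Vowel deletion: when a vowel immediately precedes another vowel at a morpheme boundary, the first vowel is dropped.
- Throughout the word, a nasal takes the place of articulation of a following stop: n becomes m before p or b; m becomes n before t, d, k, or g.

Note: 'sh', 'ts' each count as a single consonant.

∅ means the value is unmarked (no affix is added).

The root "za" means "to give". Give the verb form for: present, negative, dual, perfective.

Attach tense present -b → zab.
number = dual: zero marking, form stays zab.
Attach polarity negative -tsi → zabtsi.
Attach aspect perfective -ub → zabtsiub.
Apply vowel deletion: zabtsiub → zabtsub.
Nasal assimilation: no change.

zabtsub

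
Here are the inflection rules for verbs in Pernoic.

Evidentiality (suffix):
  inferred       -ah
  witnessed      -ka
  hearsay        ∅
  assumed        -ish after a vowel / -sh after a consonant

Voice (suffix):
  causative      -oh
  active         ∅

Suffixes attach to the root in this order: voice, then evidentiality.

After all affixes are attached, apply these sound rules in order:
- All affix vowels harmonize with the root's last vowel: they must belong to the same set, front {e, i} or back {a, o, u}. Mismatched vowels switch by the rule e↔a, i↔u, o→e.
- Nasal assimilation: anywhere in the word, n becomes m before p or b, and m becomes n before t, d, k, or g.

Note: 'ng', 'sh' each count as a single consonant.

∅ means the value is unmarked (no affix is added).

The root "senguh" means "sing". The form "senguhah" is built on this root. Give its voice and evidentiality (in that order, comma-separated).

Segment: senguh-ah.
voice: ∅ → active.
evidentiality: -ah → inferred.

active, inferred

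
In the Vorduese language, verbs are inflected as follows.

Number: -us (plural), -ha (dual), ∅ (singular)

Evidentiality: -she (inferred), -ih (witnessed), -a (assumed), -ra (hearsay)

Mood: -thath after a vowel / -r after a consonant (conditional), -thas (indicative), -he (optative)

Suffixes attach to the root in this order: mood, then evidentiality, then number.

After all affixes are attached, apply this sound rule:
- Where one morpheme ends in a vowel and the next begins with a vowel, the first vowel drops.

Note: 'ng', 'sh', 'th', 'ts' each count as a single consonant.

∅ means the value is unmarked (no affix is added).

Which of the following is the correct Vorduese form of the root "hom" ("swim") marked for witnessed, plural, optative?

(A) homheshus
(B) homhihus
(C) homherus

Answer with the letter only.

B

Attach mood optative -he → homhe.
Attach evidentiality witnessed -ih → homheih.
Attach number plural -us → homheihus.
Apply vowel deletion: homheihus → homhihus.
So the correct form is homhihus, option (B).
(C) homherus is wrong: it uses hearsay instead of witnessed for evidentiality.
(A) homheshus is wrong: it uses inferred instead of witnessed for evidentiality.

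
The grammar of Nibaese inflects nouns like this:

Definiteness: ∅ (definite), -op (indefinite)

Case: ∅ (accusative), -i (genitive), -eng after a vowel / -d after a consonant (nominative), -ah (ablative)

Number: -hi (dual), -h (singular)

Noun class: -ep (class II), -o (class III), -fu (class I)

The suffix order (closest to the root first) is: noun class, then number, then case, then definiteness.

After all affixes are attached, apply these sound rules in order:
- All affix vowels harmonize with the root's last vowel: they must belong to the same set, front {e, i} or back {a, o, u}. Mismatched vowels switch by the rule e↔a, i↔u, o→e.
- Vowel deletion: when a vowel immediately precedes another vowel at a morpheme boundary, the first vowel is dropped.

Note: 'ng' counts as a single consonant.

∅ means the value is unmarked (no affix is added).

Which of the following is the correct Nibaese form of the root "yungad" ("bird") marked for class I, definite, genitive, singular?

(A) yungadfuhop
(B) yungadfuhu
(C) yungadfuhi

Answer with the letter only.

B

Attach noun class class I -fu → yungadfu.
Attach number singular -h → yungadfuh.
Attach case genitive -i → yungadfuhi.
definiteness = definite: zero marking, form stays yungadfuhi.
Apply vowel harmony: yungadfuhi → yungadfuhu.
Vowel deletion: no change.
So the correct form is yungadfuhu, option (B).
(C) yungadfuhi is wrong: it fails to apply the sound rule(s).
(A) yungadfuhop is wrong: it uses indefinite instead of definite for definiteness.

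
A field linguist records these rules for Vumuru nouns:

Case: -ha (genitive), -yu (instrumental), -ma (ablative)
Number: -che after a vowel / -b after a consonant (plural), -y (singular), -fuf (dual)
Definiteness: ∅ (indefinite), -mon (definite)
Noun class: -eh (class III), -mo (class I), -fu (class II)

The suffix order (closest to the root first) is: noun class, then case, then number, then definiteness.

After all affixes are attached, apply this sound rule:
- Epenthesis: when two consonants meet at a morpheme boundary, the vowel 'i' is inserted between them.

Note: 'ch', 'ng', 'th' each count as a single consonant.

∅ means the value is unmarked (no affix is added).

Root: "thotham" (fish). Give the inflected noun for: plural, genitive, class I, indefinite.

thothamimohache

Attach noun class class I -mo → thothammo.
Attach case genitive -ha → thothammoha.
Attach number plural -che (after vowel 'a') → thothammohache.
definiteness = indefinite: zero marking, form stays thothammohache.
Apply epenthesis: thothammohache → thothamimohache.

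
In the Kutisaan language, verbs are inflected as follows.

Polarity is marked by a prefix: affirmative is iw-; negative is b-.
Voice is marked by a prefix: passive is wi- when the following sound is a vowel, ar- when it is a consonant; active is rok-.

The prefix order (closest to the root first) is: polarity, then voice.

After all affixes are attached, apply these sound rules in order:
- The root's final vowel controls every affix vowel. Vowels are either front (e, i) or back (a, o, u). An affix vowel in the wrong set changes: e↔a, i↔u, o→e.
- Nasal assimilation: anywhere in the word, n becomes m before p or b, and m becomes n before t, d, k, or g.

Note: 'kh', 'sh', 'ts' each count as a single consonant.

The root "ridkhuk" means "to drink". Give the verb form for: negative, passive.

arbridkhuk

Attach polarity negative b- → bridkhuk.
Attach voice passive ar- (before consonant 'b') → arbridkhuk.
Vowel harmony: no change.
Nasal assimilation: no change.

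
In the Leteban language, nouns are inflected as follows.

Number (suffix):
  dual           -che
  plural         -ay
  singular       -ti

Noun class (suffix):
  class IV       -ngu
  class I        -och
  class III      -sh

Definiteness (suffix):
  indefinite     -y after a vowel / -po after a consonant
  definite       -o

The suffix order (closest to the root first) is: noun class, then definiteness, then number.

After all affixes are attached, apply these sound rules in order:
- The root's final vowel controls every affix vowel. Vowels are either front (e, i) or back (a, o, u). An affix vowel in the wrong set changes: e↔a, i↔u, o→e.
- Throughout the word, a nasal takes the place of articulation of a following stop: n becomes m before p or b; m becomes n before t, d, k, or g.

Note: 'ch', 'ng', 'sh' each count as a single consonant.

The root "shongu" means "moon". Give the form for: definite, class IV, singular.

shongunguotu

Attach noun class class IV -ngu → shongungu.
Attach definiteness definite -o → shongunguo.
Attach number singular -ti → shongunguoti.
Apply vowel harmony: shongunguoti → shongunguotu.
Nasal assimilation: no change.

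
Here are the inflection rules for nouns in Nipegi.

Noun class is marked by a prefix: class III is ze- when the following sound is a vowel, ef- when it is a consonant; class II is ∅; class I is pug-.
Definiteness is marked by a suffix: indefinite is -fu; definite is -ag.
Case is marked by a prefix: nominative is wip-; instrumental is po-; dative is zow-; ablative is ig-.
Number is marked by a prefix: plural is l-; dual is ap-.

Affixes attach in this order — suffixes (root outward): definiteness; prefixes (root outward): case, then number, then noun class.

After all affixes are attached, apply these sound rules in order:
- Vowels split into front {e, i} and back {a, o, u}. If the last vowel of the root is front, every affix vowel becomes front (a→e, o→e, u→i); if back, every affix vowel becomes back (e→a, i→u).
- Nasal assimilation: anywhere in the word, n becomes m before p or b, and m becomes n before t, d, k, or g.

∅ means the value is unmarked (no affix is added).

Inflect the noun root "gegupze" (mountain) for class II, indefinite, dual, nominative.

epwipgegupzefi

Attach definiteness indefinite -fu → gegupzefu.
Attach case nominative wip- → wipgegupzefu.
Attach number dual ap- → apwipgegupzefu.
noun class = class II: zero marking, form stays apwipgegupzefu.
Apply vowel harmony: apwipgegupzefu → epwipgegupzefi.
Nasal assimilation: no change.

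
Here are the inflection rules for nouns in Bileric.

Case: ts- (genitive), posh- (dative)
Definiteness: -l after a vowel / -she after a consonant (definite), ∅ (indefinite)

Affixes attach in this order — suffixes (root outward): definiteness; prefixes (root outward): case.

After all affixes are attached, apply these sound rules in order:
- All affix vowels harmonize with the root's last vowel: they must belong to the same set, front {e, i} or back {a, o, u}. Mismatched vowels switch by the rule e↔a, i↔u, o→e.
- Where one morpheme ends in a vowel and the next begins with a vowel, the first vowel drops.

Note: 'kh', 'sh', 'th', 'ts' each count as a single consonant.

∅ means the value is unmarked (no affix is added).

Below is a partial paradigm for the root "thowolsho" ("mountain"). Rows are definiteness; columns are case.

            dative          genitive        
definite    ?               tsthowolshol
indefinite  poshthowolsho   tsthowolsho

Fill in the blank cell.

Attach definiteness definite -l (after vowel 'o') → thowolshol.
Attach case dative posh- → poshthowolshol.
Vowel harmony: no change.
Vowel deletion: no change.

poshthowolshol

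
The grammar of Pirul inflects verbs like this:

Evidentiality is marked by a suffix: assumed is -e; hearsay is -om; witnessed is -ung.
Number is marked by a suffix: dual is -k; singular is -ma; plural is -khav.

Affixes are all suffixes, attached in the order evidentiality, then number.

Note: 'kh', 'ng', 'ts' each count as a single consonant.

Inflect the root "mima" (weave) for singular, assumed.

Attach evidentiality assumed -e → mimae.
Attach number singular -ma → mimaema.

mimaema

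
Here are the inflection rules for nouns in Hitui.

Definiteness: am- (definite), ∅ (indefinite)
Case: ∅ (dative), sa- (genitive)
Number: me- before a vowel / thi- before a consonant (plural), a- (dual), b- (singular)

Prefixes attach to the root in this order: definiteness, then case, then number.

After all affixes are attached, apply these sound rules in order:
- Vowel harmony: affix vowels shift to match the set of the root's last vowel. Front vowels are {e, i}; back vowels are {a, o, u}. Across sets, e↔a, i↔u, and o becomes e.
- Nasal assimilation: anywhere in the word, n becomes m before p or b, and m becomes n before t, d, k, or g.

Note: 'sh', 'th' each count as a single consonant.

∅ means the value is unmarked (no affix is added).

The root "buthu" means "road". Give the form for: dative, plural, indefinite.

definiteness = indefinite: zero marking, form stays buthu.
case = dative: zero marking, form stays buthu.
Attach number plural thi- (before consonant 'b') → thibuthu.
Apply vowel harmony: thibuthu → thubuthu.
Nasal assimilation: no change.

thubuthu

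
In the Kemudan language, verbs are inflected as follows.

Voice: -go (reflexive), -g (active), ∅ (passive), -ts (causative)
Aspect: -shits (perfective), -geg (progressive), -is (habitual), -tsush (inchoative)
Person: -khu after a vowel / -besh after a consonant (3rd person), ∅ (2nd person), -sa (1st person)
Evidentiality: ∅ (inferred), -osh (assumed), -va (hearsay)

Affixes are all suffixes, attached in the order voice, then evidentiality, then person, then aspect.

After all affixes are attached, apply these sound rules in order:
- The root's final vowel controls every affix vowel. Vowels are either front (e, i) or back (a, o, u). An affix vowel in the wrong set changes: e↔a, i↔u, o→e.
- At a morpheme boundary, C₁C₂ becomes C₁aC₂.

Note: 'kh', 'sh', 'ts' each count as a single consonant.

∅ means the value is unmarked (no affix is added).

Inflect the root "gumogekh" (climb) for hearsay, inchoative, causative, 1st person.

gumogekhatsavesetsish

Attach voice causative -ts → gumogekhts.
Attach evidentiality hearsay -va → gumogekhtsva.
Attach person 1st person -sa → gumogekhtsvasa.
Attach aspect inchoative -tsush → gumogekhtsvasatsush.
Apply vowel harmony: gumogekhtsvasatsush → gumogekhtsvesetsish.
Apply epenthesis: gumogekhtsvesetsish → gumogekhatsavesetsish.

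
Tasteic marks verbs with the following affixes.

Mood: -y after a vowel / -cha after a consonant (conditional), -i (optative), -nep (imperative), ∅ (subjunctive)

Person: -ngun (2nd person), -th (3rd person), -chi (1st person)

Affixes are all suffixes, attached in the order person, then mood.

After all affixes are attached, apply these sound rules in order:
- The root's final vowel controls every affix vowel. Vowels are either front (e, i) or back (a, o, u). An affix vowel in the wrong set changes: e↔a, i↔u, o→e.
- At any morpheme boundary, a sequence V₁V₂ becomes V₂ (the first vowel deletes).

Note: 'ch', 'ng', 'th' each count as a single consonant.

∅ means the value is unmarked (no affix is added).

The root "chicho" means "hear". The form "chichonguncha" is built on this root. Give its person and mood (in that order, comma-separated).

Segment: chicho-ngun-cha.
person: -ngun → 2nd person.
mood: -y/cha → conditional.

2nd person, conditional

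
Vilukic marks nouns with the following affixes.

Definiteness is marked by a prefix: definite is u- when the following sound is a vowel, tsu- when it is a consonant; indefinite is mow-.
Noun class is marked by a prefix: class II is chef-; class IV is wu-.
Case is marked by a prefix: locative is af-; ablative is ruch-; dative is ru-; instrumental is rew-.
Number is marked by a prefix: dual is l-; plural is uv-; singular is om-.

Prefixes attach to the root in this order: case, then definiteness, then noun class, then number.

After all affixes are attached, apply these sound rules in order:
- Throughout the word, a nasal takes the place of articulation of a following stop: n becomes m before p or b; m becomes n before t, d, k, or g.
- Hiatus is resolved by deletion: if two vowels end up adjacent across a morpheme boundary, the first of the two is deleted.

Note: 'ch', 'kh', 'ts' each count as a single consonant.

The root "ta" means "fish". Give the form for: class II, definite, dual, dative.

Attach case dative ru- → ruta.
Attach definiteness definite tsu- (before consonant 'r') → tsuruta.
Attach noun class class II chef- → cheftsuruta.
Attach number dual l- → lcheftsuruta.
Nasal assimilation: no change.
Vowel deletion: no change.

lcheftsuruta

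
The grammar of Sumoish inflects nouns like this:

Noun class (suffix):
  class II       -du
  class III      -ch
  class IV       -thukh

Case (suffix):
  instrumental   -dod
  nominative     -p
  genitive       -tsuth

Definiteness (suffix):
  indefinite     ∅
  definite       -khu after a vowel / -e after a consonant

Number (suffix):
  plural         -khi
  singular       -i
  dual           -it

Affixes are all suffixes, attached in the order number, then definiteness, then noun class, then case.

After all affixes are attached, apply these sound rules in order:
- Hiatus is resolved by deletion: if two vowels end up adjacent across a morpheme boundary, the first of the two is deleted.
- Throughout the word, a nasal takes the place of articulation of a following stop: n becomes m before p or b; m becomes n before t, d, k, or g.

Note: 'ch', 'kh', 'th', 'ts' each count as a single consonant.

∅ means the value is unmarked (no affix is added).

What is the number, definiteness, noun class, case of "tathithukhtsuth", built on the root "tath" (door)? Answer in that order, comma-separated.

singular, indefinite, class IV, genitive

Segment: tath-i-thukh-tsuth.
number: -i → singular.
definiteness: ∅ → indefinite.
noun class: -thukh → class IV.
case: -tsuth → genitive.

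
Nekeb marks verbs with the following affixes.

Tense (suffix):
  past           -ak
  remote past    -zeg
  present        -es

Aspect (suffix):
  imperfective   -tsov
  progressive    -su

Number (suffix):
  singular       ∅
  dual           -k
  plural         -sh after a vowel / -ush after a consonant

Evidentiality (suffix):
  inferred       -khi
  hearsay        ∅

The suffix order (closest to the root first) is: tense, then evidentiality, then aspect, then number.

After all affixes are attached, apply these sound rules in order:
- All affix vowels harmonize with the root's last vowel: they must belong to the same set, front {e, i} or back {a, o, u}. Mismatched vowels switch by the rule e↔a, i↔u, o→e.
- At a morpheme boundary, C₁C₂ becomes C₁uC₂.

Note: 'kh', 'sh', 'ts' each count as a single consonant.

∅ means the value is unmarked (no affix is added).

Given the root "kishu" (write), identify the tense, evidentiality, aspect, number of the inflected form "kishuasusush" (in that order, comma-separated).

Segment: kishu-es-su-sh.
tense: -es → present.
evidentiality: ∅ → hearsay.
aspect: -su → progressive.
number: -sh/ush → plural.

present, hearsay, progressive, plural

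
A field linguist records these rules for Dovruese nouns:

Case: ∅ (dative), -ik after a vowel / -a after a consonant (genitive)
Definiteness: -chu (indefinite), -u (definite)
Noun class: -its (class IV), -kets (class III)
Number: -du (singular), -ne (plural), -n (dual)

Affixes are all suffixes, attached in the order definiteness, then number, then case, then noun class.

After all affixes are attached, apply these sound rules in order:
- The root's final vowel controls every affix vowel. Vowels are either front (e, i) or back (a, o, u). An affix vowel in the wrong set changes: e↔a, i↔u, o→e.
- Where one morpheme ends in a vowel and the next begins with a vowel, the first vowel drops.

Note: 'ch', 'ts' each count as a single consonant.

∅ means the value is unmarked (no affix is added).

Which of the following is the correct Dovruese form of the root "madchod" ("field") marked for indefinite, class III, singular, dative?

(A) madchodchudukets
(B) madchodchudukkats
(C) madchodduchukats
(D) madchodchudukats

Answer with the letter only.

Attach definiteness indefinite -chu → madchodchu.
Attach number singular -du → madchodchudu.
case = dative: zero marking, form stays madchodchudu.
Attach noun class class III -kets → madchodchudukets.
Apply vowel harmony: madchodchudukets → madchodchudukats.
Vowel deletion: no change.
So the correct form is madchodchudukats, option (D).
(A) madchodchudukets is wrong: it fails to apply the sound rule(s).
(B) madchodchudukkats is wrong: it uses genitive instead of dative for case.
(C) madchodduchukats is wrong: it has the affixes in the wrong order.

D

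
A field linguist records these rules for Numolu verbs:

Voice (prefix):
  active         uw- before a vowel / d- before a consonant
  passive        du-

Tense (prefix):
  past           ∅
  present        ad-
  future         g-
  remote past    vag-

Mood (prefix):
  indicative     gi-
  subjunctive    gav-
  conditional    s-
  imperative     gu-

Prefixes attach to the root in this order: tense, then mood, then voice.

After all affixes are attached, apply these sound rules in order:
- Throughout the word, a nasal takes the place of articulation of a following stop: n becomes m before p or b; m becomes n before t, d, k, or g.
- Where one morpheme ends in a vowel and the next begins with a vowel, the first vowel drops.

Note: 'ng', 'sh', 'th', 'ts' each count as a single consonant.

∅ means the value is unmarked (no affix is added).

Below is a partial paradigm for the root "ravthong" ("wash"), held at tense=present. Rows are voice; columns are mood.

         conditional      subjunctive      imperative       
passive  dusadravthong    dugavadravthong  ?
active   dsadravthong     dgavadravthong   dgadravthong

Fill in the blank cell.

dugadravthong

Attach tense present ad- → adravthong.
Attach mood imperative gu- → guadravthong.
Attach voice passive du- → duguadravthong.
Nasal assimilation: no change.
Apply vowel deletion: duguadravthong → dugadravthong.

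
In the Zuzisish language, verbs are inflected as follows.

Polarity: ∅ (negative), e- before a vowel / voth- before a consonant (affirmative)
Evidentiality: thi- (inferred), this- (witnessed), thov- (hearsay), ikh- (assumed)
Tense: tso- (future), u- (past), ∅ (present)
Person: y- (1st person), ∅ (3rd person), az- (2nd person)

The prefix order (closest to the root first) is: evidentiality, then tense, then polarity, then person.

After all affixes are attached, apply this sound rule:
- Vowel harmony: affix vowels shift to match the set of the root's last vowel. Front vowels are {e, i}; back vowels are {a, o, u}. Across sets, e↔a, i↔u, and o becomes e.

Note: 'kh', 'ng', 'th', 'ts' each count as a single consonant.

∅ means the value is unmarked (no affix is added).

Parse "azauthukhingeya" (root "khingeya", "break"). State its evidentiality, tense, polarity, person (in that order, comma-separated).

inferred, past, affirmative, 2nd person

Segment: az-e-u-thi-khingeya.
evidentiality: thi- → inferred.
tense: u- → past.
polarity: e/voth- → affirmative.
person: az- → 2nd person.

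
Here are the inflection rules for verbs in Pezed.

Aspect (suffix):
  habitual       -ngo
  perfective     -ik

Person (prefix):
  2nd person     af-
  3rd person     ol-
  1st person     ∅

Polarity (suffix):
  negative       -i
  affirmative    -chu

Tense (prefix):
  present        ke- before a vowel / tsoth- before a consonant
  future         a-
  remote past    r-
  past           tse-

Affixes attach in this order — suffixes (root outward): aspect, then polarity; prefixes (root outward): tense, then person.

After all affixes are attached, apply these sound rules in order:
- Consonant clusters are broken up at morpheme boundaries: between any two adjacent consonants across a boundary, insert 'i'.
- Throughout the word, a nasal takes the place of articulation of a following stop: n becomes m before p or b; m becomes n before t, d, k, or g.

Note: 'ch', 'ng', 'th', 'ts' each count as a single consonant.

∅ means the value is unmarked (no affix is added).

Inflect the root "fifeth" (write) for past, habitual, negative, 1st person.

Attach tense past tse- → tsefifeth.
Attach aspect habitual -ngo → tsefifethngo.
person = 1st person: zero marking, form stays tsefifethngo.
Attach polarity negative -i → tsefifethngoi.
Apply epenthesis: tsefifethngoi → tsefifethingoi.
Nasal assimilation: no change.

tsefifethingoi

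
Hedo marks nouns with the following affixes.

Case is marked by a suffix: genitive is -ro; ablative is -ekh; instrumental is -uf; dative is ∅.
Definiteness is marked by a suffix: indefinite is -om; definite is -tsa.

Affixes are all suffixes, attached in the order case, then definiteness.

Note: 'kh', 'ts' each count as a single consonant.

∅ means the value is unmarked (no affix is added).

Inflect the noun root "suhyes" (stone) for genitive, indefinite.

suhyesroom

Attach case genitive -ro → suhyesro.
Attach definiteness indefinite -om → suhyesroom.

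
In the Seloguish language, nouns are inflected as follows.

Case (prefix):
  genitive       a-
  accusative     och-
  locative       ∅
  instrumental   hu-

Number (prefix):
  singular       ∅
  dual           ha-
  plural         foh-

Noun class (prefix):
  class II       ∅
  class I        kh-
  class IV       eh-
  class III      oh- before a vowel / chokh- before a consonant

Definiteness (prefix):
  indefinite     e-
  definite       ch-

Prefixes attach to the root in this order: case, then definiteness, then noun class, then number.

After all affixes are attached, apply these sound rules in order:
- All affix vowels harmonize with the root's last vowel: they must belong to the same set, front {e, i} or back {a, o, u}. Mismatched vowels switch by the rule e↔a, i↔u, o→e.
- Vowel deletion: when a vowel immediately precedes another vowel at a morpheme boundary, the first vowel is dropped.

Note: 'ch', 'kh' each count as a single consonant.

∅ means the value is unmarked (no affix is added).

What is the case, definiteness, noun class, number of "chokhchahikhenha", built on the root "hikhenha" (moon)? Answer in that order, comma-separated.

genitive, definite, class III, singular

Segment: chokh-ch-a-hikhenha.
case: a- → genitive.
definiteness: ch- → definite.
noun class: oh/chokh- → class III.
number: ∅ → singular.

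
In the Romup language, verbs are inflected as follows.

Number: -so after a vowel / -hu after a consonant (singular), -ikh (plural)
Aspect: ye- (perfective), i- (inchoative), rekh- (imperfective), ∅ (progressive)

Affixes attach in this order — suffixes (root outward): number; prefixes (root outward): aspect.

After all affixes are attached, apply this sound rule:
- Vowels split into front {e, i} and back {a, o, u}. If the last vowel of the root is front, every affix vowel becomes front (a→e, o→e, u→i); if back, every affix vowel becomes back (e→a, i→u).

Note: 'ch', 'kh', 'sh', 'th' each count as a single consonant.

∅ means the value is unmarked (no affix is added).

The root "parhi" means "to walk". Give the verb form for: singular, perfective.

yeparhise

Attach number singular -so (after vowel 'i') → parhiso.
Attach aspect perfective ye- → yeparhiso.
Apply vowel harmony: yeparhiso → yeparhise.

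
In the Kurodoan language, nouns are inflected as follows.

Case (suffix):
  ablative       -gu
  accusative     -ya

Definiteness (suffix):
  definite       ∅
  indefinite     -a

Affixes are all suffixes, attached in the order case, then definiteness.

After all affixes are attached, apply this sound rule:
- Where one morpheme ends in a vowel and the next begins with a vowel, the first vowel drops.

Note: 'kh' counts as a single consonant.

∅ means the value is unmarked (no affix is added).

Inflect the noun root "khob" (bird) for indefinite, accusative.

khobya

Attach case accusative -ya → khobya.
Attach definiteness indefinite -a → khobyaa.
Apply vowel deletion: khobyaa → khobya.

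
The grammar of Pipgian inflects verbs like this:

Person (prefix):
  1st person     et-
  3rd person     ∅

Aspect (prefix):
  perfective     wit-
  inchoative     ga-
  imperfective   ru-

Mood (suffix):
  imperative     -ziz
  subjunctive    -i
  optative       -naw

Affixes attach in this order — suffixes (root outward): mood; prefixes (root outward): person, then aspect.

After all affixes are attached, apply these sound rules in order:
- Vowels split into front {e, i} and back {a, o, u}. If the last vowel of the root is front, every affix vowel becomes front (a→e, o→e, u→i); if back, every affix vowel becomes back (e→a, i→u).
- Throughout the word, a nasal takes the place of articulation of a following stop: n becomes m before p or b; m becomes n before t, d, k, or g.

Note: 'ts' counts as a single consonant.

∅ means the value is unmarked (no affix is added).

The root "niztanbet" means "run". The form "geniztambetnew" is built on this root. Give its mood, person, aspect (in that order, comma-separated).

optative, 3rd person, inchoative

Segment: ga-niztanbet-naw.
mood: -naw → optative.
person: ∅ → 3rd person.
aspect: ga- → inchoative.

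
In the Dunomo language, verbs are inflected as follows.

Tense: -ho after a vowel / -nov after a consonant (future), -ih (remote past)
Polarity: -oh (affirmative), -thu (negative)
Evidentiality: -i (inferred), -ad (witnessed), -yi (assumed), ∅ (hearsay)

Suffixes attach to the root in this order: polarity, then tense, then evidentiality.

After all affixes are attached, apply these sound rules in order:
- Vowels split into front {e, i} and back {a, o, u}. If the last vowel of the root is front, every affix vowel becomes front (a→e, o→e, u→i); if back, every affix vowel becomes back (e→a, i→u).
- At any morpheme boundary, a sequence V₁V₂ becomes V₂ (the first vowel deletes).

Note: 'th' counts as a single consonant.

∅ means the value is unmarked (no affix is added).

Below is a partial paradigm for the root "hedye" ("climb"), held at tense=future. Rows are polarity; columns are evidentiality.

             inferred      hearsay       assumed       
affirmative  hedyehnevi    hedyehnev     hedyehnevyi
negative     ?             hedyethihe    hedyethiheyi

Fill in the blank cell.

Attach polarity negative -thu → hedyethu.
Attach tense future -ho (after vowel 'u') → hedyethuho.
Attach evidentiality inferred -i → hedyethuhoi.
Apply vowel harmony: hedyethuhoi → hedyethihei.
Apply vowel deletion: hedyethihei → hedyethihi.

hedyethihi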